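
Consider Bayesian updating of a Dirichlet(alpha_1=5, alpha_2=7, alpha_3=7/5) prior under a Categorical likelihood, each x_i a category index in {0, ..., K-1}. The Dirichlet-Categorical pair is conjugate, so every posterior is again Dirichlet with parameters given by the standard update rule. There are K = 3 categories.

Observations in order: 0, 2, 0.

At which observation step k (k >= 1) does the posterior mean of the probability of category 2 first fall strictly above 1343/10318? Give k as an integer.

k = 2

obs 1: x=0 → posterior Dirichlet(6, 7, 7/5)
obs 2: x=2 → posterior Dirichlet(6, 7, 12/5)
obs 3: x=0 → posterior Dirichlet(7, 7, 12/5)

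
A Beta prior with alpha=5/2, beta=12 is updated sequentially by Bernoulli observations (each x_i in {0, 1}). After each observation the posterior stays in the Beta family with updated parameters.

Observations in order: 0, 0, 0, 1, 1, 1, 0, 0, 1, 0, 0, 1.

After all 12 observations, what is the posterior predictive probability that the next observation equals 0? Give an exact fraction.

38/53

obs 1: x=0 → posterior Beta(5/2, 13)
obs 2: x=0 → posterior Beta(5/2, 14)
obs 3: x=0 → posterior Beta(5/2, 15)
obs 4: x=1 → posterior Beta(7/2, 15)
obs 5: x=1 → posterior Beta(9/2, 15)
obs 6: x=1 → posterior Beta(11/2, 15)
obs 7: x=0 → posterior Beta(11/2, 16)
obs 8: x=0 → posterior Beta(11/2, 17)
obs 9: x=1 → posterior Beta(13/2, 17)
obs 10: x=0 → posterior Beta(13/2, 18)
obs 11: x=0 → posterior Beta(13/2, 19)
obs 12: x=1 → posterior Beta(15/2, 19)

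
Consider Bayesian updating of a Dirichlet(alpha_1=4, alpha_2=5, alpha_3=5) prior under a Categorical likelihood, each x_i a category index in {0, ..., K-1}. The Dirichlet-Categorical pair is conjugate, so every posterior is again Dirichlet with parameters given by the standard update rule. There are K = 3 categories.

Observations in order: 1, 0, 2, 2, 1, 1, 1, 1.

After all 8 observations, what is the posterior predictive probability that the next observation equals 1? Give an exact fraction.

obs 1: x=1 → posterior Dirichlet(4, 6, 5)
obs 2: x=0 → posterior Dirichlet(5, 6, 5)
obs 3: x=2 → posterior Dirichlet(5, 6, 6)
obs 4: x=2 → posterior Dirichlet(5, 6, 7)
obs 5: x=1 → posterior Dirichlet(5, 7, 7)
obs 6: x=1 → posterior Dirichlet(5, 8, 7)
obs 7: x=1 → posterior Dirichlet(5, 9, 7)
obs 8: x=1 → posterior Dirichlet(5, 10, 7)

5/11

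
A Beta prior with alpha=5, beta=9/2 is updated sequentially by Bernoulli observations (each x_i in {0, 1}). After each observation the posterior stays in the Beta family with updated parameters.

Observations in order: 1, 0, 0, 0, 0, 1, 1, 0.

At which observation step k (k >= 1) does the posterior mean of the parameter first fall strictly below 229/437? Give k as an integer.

obs 1: x=1 → posterior Beta(6, 9/2)
obs 2: x=0 → posterior Beta(6, 11/2)
obs 3: x=0 → posterior Beta(6, 13/2)
obs 4: x=0 → posterior Beta(6, 15/2)
obs 5: x=0 → posterior Beta(6, 17/2)
obs 6: x=1 → posterior Beta(7, 17/2)
obs 7: x=1 → posterior Beta(8, 17/2)
obs 8: x=0 → posterior Beta(8, 19/2)

k = 2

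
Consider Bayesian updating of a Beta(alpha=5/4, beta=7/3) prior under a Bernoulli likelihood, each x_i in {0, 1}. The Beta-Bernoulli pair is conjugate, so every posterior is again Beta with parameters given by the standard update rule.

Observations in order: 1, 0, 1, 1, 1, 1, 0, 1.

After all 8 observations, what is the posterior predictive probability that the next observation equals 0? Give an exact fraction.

52/139

obs 1: x=1 → posterior Beta(9/4, 7/3)
obs 2: x=0 → posterior Beta(9/4, 10/3)
obs 3: x=1 → posterior Beta(13/4, 10/3)
obs 4: x=1 → posterior Beta(17/4, 10/3)
obs 5: x=1 → posterior Beta(21/4, 10/3)
obs 6: x=1 → posterior Beta(25/4, 10/3)
obs 7: x=0 → posterior Beta(25/4, 13/3)
obs 8: x=1 → posterior Beta(29/4, 13/3)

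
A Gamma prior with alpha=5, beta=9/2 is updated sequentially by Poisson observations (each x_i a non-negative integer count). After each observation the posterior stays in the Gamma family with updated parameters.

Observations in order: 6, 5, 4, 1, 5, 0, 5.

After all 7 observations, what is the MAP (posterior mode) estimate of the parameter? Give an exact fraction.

obs 1: x=6 → posterior Gamma(11, 11/2)
obs 2: x=5 → posterior Gamma(16, 13/2)
obs 3: x=4 → posterior Gamma(20, 15/2)
obs 4: x=1 → posterior Gamma(21, 17/2)
obs 5: x=5 → posterior Gamma(26, 19/2)
obs 6: x=0 → posterior Gamma(26, 21/2)
obs 7: x=5 → posterior Gamma(31, 23/2)

60/23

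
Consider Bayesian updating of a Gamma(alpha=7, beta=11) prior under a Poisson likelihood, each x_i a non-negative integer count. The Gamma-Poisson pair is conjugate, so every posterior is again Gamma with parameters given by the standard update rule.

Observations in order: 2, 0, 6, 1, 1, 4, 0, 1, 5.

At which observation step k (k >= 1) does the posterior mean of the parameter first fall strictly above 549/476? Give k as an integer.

k = 6

obs 1: x=2 → posterior Gamma(9, 12)
obs 2: x=0 → posterior Gamma(9, 13)
obs 3: x=6 → posterior Gamma(15, 14)
obs 4: x=1 → posterior Gamma(16, 15)
obs 5: x=1 → posterior Gamma(17, 16)
obs 6: x=4 → posterior Gamma(21, 17)
obs 7: x=0 → posterior Gamma(21, 18)
obs 8: x=1 → posterior Gamma(22, 19)
obs 9: x=5 → posterior Gamma(27, 20)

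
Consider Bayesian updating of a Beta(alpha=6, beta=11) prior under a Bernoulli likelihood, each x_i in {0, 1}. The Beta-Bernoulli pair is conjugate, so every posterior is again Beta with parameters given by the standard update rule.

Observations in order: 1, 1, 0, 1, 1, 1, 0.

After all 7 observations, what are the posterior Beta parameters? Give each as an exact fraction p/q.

obs 1: x=1 → posterior Beta(7, 11)
obs 2: x=1 → posterior Beta(8, 11)
obs 3: x=0 → posterior Beta(8, 12)
obs 4: x=1 → posterior Beta(9, 12)
obs 5: x=1 → posterior Beta(10, 12)
obs 6: x=1 → posterior Beta(11, 12)
obs 7: x=0 → posterior Beta(11, 13)

alpha=11, beta=13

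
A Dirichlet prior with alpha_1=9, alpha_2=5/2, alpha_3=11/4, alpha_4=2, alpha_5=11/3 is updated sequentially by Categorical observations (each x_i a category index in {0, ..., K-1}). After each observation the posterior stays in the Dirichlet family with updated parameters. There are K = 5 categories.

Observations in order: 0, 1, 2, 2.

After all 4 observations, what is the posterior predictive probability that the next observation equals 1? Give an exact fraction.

6/41

obs 1: x=0 → posterior Dirichlet(10, 5/2, 11/4, 2, 11/3)
obs 2: x=1 → posterior Dirichlet(10, 7/2, 11/4, 2, 11/3)
obs 3: x=2 → posterior Dirichlet(10, 7/2, 15/4, 2, 11/3)
obs 4: x=2 → posterior Dirichlet(10, 7/2, 19/4, 2, 11/3)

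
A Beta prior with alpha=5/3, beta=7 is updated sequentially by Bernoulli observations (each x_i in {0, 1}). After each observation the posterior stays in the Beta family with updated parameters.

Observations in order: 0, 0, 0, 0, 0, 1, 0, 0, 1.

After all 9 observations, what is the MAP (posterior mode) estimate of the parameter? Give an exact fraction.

obs 1: x=0 → posterior Beta(5/3, 8)
obs 2: x=0 → posterior Beta(5/3, 9)
obs 3: x=0 → posterior Beta(5/3, 10)
obs 4: x=0 → posterior Beta(5/3, 11)
obs 5: x=0 → posterior Beta(5/3, 12)
obs 6: x=1 → posterior Beta(8/3, 12)
obs 7: x=0 → posterior Beta(8/3, 13)
obs 8: x=0 → posterior Beta(8/3, 14)
obs 9: x=1 → posterior Beta(11/3, 14)

8/47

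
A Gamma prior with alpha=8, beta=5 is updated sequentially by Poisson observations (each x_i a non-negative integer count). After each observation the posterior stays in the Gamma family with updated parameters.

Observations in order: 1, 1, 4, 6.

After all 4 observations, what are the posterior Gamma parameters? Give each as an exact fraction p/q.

obs 1: x=1 → posterior Gamma(9, 6)
obs 2: x=1 → posterior Gamma(10, 7)
obs 3: x=4 → posterior Gamma(14, 8)
obs 4: x=6 → posterior Gamma(20, 9)

alpha=20, beta=9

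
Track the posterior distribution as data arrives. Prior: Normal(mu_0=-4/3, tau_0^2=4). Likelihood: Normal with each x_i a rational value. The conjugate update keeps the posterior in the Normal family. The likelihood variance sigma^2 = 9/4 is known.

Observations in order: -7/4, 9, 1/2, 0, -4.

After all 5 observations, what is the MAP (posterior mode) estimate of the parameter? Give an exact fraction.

obs 1: x=-7/4 → posterior Normal(-8/5, 36/25)
obs 2: x=9 → posterior Normal(104/41, 36/41)
obs 3: x=1/2 → posterior Normal(112/57, 12/19)
obs 4: x=0 → posterior Normal(112/73, 36/73)
obs 5: x=-4 → posterior Normal(48/89, 36/89)

48/89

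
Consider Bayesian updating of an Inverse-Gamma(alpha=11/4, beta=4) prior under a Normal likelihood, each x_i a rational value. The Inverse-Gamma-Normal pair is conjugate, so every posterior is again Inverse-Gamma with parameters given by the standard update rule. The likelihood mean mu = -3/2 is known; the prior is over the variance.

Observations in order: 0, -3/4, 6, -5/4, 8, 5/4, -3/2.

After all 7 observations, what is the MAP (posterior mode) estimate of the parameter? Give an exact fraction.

obs 1: x=0 → posterior Inverse-Gamma(13/4, 41/8)
obs 2: x=-3/4 → posterior Inverse-Gamma(15/4, 173/32)
obs 3: x=6 → posterior Inverse-Gamma(17/4, 1073/32)
obs 4: x=-5/4 → posterior Inverse-Gamma(19/4, 537/16)
obs 5: x=8 → posterior Inverse-Gamma(21/4, 1259/16)
obs 6: x=5/4 → posterior Inverse-Gamma(23/4, 2639/32)
obs 7: x=-3/2 → posterior Inverse-Gamma(25/4, 2639/32)

91/8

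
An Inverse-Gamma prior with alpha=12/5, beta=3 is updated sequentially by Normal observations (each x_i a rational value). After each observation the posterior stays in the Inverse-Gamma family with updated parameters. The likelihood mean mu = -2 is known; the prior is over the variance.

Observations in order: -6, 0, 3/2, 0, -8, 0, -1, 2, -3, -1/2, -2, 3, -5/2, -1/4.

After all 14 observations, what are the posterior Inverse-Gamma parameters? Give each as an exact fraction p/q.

obs 1: x=-6 → posterior Inverse-Gamma(29/10, 11)
obs 2: x=0 → posterior Inverse-Gamma(17/5, 13)
obs 3: x=3/2 → posterior Inverse-Gamma(39/10, 153/8)
obs 4: x=0 → posterior Inverse-Gamma(22/5, 169/8)
obs 5: x=-8 → posterior Inverse-Gamma(49/10, 313/8)
obs 6: x=0 → posterior Inverse-Gamma(27/5, 329/8)
obs 7: x=-1 → posterior Inverse-Gamma(59/10, 333/8)
obs 8: x=2 → posterior Inverse-Gamma(32/5, 397/8)
obs 9: x=-3 → posterior Inverse-Gamma(69/10, 401/8)
obs 10: x=-1/2 → posterior Inverse-Gamma(37/5, 205/4)
obs 11: x=-2 → posterior Inverse-Gamma(79/10, 205/4)
obs 12: x=3 → posterior Inverse-Gamma(42/5, 255/4)
obs 13: x=-5/2 → posterior Inverse-Gamma(89/10, 511/8)
obs 14: x=-1/4 → posterior Inverse-Gamma(47/5, 2093/32)

alpha=47/5, beta=2093/32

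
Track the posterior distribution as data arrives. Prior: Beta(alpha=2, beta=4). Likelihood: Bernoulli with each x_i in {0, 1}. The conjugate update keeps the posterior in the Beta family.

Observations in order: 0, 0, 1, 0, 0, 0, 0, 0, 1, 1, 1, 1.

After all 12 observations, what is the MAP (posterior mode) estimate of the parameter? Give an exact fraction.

obs 1: x=0 → posterior Beta(2, 5)
obs 2: x=0 → posterior Beta(2, 6)
obs 3: x=1 → posterior Beta(3, 6)
obs 4: x=0 → posterior Beta(3, 7)
obs 5: x=0 → posterior Beta(3, 8)
obs 6: x=0 → posterior Beta(3, 9)
obs 7: x=0 → posterior Beta(3, 10)
obs 8: x=0 → posterior Beta(3, 11)
obs 9: x=1 → posterior Beta(4, 11)
obs 10: x=1 → posterior Beta(5, 11)
obs 11: x=1 → posterior Beta(6, 11)
obs 12: x=1 → posterior Beta(7, 11)

3/8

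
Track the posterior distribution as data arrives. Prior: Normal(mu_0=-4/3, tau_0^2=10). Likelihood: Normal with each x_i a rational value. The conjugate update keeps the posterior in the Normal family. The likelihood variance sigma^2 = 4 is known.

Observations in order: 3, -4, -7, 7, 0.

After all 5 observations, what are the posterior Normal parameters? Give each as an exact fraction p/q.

obs 1: x=3 → posterior Normal(37/21, 20/7)
obs 2: x=-4 → posterior Normal(-23/36, 5/3)
obs 3: x=-7 → posterior Normal(-128/51, 20/17)
obs 4: x=7 → posterior Normal(-23/66, 10/11)
obs 5: x=0 → posterior Normal(-23/81, 20/27)

mu_0=-23/81, tau_0^2=20/27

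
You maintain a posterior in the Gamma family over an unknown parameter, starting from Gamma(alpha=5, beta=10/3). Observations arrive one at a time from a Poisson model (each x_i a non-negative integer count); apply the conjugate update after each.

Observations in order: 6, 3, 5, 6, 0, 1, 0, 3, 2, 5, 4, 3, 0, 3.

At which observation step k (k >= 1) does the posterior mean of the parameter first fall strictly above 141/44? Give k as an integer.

k = 4

obs 1: x=6 → posterior Gamma(11, 13/3)
obs 2: x=3 → posterior Gamma(14, 16/3)
obs 3: x=5 → posterior Gamma(19, 19/3)
obs 4: x=6 → posterior Gamma(25, 22/3)
obs 5: x=0 → posterior Gamma(25, 25/3)
obs 6: x=1 → posterior Gamma(26, 28/3)
obs 7: x=0 → posterior Gamma(26, 31/3)
obs 8: x=3 → posterior Gamma(29, 34/3)
obs 9: x=2 → posterior Gamma(31, 37/3)
obs 10: x=5 → posterior Gamma(36, 40/3)
obs 11: x=4 → posterior Gamma(40, 43/3)
obs 12: x=3 → posterior Gamma(43, 46/3)
obs 13: x=0 → posterior Gamma(43, 49/3)
obs 14: x=3 → posterior Gamma(46, 52/3)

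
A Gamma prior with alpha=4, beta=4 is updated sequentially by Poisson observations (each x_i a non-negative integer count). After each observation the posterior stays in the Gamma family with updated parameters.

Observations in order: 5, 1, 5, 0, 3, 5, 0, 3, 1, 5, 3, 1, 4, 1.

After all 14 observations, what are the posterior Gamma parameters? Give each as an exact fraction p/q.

alpha=41, beta=18

obs 1: x=5 → posterior Gamma(9, 5)
obs 2: x=1 → posterior Gamma(10, 6)
obs 3: x=5 → posterior Gamma(15, 7)
obs 4: x=0 → posterior Gamma(15, 8)
obs 5: x=3 → posterior Gamma(18, 9)
obs 6: x=5 → posterior Gamma(23, 10)
obs 7: x=0 → posterior Gamma(23, 11)
obs 8: x=3 → posterior Gamma(26, 12)
obs 9: x=1 → posterior Gamma(27, 13)
obs 10: x=5 → posterior Gamma(32, 14)
obs 11: x=3 → posterior Gamma(35, 15)
obs 12: x=1 → posterior Gamma(36, 16)
obs 13: x=4 → posterior Gamma(40, 17)
obs 14: x=1 → posterior Gamma(41, 18)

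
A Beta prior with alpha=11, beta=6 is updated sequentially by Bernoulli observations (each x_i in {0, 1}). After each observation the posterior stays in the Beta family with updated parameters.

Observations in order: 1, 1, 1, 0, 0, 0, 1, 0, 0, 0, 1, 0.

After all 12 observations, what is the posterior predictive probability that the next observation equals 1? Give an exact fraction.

obs 1: x=1 → posterior Beta(12, 6)
obs 2: x=1 → posterior Beta(13, 6)
obs 3: x=1 → posterior Beta(14, 6)
obs 4: x=0 → posterior Beta(14, 7)
obs 5: x=0 → posterior Beta(14, 8)
obs 6: x=0 → posterior Beta(14, 9)
obs 7: x=1 → posterior Beta(15, 9)
obs 8: x=0 → posterior Beta(15, 10)
obs 9: x=0 → posterior Beta(15, 11)
obs 10: x=0 → posterior Beta(15, 12)
obs 11: x=1 → posterior Beta(16, 12)
obs 12: x=0 → posterior Beta(16, 13)

16/29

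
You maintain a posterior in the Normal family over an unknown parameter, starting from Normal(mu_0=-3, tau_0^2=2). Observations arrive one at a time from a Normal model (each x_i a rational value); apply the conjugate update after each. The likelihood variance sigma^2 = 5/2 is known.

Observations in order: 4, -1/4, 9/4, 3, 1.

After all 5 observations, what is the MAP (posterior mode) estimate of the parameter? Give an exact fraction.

1

obs 1: x=4 → posterior Normal(1/9, 10/9)
obs 2: x=-1/4 → posterior Normal(0, 10/13)
obs 3: x=9/4 → posterior Normal(9/17, 10/17)
obs 4: x=3 → posterior Normal(1, 10/21)
obs 5: x=1 → posterior Normal(1, 2/5)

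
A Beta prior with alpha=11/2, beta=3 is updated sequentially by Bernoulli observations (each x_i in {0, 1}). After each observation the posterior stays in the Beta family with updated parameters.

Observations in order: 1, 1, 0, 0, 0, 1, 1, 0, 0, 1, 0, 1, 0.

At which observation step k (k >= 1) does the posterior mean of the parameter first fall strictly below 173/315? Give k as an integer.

k = 9

obs 1: x=1 → posterior Beta(13/2, 3)
obs 2: x=1 → posterior Beta(15/2, 3)
obs 3: x=0 → posterior Beta(15/2, 4)
obs 4: x=0 → posterior Beta(15/2, 5)
obs 5: x=0 → posterior Beta(15/2, 6)
obs 6: x=1 → posterior Beta(17/2, 6)
obs 7: x=1 → posterior Beta(19/2, 6)
obs 8: x=0 → posterior Beta(19/2, 7)
obs 9: x=0 → posterior Beta(19/2, 8)
obs 10: x=1 → posterior Beta(21/2, 8)
obs 11: x=0 → posterior Beta(21/2, 9)
obs 12: x=1 → posterior Beta(23/2, 9)
obs 13: x=0 → posterior Beta(23/2, 10)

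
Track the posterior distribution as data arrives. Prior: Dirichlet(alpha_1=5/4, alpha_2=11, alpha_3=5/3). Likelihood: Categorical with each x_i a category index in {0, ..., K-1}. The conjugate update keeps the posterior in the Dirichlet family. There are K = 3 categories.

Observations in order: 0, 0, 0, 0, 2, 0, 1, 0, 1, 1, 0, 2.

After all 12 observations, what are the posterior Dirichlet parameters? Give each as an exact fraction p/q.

obs 1: x=0 → posterior Dirichlet(9/4, 11, 5/3)
obs 2: x=0 → posterior Dirichlet(13/4, 11, 5/3)
obs 3: x=0 → posterior Dirichlet(17/4, 11, 5/3)
obs 4: x=0 → posterior Dirichlet(21/4, 11, 5/3)
obs 5: x=2 → posterior Dirichlet(21/4, 11, 8/3)
obs 6: x=0 → posterior Dirichlet(25/4, 11, 8/3)
obs 7: x=1 → posterior Dirichlet(25/4, 12, 8/3)
obs 8: x=0 → posterior Dirichlet(29/4, 12, 8/3)
obs 9: x=1 → posterior Dirichlet(29/4, 13, 8/3)
obs 10: x=1 → posterior Dirichlet(29/4, 14, 8/3)
obs 11: x=0 → posterior Dirichlet(33/4, 14, 8/3)
obs 12: x=2 → posterior Dirichlet(33/4, 14, 11/3)

alpha_1=33/4, alpha_2=14, alpha_3=11/3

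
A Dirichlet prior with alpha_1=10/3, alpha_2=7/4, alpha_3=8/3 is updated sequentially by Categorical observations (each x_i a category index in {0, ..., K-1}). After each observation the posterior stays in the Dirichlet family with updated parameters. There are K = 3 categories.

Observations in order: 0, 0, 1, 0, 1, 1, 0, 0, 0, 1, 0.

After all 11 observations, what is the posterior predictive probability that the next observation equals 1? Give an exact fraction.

23/75

obs 1: x=0 → posterior Dirichlet(13/3, 7/4, 8/3)
obs 2: x=0 → posterior Dirichlet(16/3, 7/4, 8/3)
obs 3: x=1 → posterior Dirichlet(16/3, 11/4, 8/3)
obs 4: x=0 → posterior Dirichlet(19/3, 11/4, 8/3)
obs 5: x=1 → posterior Dirichlet(19/3, 15/4, 8/3)
obs 6: x=1 → posterior Dirichlet(19/3, 19/4, 8/3)
obs 7: x=0 → posterior Dirichlet(22/3, 19/4, 8/3)
obs 8: x=0 → posterior Dirichlet(25/3, 19/4, 8/3)
obs 9: x=0 → posterior Dirichlet(28/3, 19/4, 8/3)
obs 10: x=1 → posterior Dirichlet(28/3, 23/4, 8/3)
obs 11: x=0 → posterior Dirichlet(31/3, 23/4, 8/3)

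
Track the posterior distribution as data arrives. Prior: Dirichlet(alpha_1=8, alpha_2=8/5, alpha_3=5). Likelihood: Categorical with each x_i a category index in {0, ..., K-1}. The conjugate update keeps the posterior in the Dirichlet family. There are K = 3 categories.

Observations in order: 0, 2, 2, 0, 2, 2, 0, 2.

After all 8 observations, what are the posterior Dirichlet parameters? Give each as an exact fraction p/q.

alpha_1=11, alpha_2=8/5, alpha_3=10

obs 1: x=0 → posterior Dirichlet(9, 8/5, 5)
obs 2: x=2 → posterior Dirichlet(9, 8/5, 6)
obs 3: x=2 → posterior Dirichlet(9, 8/5, 7)
obs 4: x=0 → posterior Dirichlet(10, 8/5, 7)
obs 5: x=2 → posterior Dirichlet(10, 8/5, 8)
obs 6: x=2 → posterior Dirichlet(10, 8/5, 9)
obs 7: x=0 → posterior Dirichlet(11, 8/5, 9)
obs 8: x=2 → posterior Dirichlet(11, 8/5, 10)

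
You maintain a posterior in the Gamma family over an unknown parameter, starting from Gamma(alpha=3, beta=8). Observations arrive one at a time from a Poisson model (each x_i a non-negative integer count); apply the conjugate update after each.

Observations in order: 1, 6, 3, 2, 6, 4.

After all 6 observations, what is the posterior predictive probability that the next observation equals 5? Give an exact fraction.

obs 1: x=1 → posterior Gamma(4, 9)
obs 2: x=6 → posterior Gamma(10, 10)
obs 3: x=3 → posterior Gamma(13, 11)
obs 4: x=2 → posterior Gamma(15, 12)
obs 5: x=6 → posterior Gamma(21, 13)
obs 6: x=4 → posterior Gamma(25, 14)

118751822131633856649205683060736/4261134649619646370410919189453125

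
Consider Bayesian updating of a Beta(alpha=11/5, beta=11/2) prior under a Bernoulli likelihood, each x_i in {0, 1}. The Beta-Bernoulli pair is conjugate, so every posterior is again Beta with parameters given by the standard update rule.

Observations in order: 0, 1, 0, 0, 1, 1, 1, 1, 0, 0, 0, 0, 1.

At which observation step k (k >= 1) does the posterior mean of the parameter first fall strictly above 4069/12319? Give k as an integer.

obs 1: x=0 → posterior Beta(11/5, 13/2)
obs 2: x=1 → posterior Beta(16/5, 13/2)
obs 3: x=0 → posterior Beta(16/5, 15/2)
obs 4: x=0 → posterior Beta(16/5, 17/2)
obs 5: x=1 → posterior Beta(21/5, 17/2)
obs 6: x=1 → posterior Beta(26/5, 17/2)
obs 7: x=1 → posterior Beta(31/5, 17/2)
obs 8: x=1 → posterior Beta(36/5, 17/2)
obs 9: x=0 → posterior Beta(36/5, 19/2)
obs 10: x=0 → posterior Beta(36/5, 21/2)
obs 11: x=0 → posterior Beta(36/5, 23/2)
obs 12: x=0 → posterior Beta(36/5, 25/2)
obs 13: x=1 → posterior Beta(41/5, 25/2)

k = 5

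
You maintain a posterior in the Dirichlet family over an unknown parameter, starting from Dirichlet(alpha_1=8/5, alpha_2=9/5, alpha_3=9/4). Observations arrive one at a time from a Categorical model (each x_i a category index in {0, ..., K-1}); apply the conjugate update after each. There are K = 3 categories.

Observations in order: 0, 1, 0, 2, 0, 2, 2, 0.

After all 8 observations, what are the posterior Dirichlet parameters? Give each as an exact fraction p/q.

obs 1: x=0 → posterior Dirichlet(13/5, 9/5, 9/4)
obs 2: x=1 → posterior Dirichlet(13/5, 14/5, 9/4)
obs 3: x=0 → posterior Dirichlet(18/5, 14/5, 9/4)
obs 4: x=2 → posterior Dirichlet(18/5, 14/5, 13/4)
obs 5: x=0 → posterior Dirichlet(23/5, 14/5, 13/4)
obs 6: x=2 → posterior Dirichlet(23/5, 14/5, 17/4)
obs 7: x=2 → posterior Dirichlet(23/5, 14/5, 21/4)
obs 8: x=0 → posterior Dirichlet(28/5, 14/5, 21/4)

alpha_1=28/5, alpha_2=14/5, alpha_3=21/4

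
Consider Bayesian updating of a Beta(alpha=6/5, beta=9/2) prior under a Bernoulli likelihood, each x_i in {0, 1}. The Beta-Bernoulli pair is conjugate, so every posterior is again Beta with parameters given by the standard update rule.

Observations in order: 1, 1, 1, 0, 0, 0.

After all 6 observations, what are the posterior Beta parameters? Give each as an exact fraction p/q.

alpha=21/5, beta=15/2

obs 1: x=1 → posterior Beta(11/5, 9/2)
obs 2: x=1 → posterior Beta(16/5, 9/2)
obs 3: x=1 → posterior Beta(21/5, 9/2)
obs 4: x=0 → posterior Beta(21/5, 11/2)
obs 5: x=0 → posterior Beta(21/5, 13/2)
obs 6: x=0 → posterior Beta(21/5, 15/2)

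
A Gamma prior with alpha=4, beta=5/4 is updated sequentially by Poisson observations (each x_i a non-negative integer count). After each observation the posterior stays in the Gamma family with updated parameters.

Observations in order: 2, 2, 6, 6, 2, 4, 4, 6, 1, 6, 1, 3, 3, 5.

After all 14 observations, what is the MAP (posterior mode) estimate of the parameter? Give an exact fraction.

216/61

obs 1: x=2 → posterior Gamma(6, 9/4)
obs 2: x=2 → posterior Gamma(8, 13/4)
obs 3: x=6 → posterior Gamma(14, 17/4)
obs 4: x=6 → posterior Gamma(20, 21/4)
obs 5: x=2 → posterior Gamma(22, 25/4)
obs 6: x=4 → posterior Gamma(26, 29/4)
obs 7: x=4 → posterior Gamma(30, 33/4)
obs 8: x=6 → posterior Gamma(36, 37/4)
obs 9: x=1 → posterior Gamma(37, 41/4)
obs 10: x=6 → posterior Gamma(43, 45/4)
obs 11: x=1 → posterior Gamma(44, 49/4)
obs 12: x=3 → posterior Gamma(47, 53/4)
obs 13: x=3 → posterior Gamma(50, 57/4)
obs 14: x=5 → posterior Gamma(55, 61/4)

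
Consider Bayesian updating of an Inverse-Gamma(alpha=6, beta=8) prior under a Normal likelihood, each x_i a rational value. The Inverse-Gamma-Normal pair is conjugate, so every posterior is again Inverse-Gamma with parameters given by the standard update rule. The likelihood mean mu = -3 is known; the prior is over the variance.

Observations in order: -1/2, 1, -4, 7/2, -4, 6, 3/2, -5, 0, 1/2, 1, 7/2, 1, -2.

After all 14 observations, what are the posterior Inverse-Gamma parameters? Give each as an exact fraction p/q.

alpha=13, beta=1137/8

obs 1: x=-1/2 → posterior Inverse-Gamma(13/2, 89/8)
obs 2: x=1 → posterior Inverse-Gamma(7, 153/8)
obs 3: x=-4 → posterior Inverse-Gamma(15/2, 157/8)
obs 4: x=7/2 → posterior Inverse-Gamma(8, 163/4)
obs 5: x=-4 → posterior Inverse-Gamma(17/2, 165/4)
obs 6: x=6 → posterior Inverse-Gamma(9, 327/4)
obs 7: x=3/2 → posterior Inverse-Gamma(19/2, 735/8)
obs 8: x=-5 → posterior Inverse-Gamma(10, 751/8)
obs 9: x=0 → posterior Inverse-Gamma(21/2, 787/8)
obs 10: x=1/2 → posterior Inverse-Gamma(11, 209/2)
obs 11: x=1 → posterior Inverse-Gamma(23/2, 225/2)
obs 12: x=7/2 → posterior Inverse-Gamma(12, 1069/8)
obs 13: x=1 → posterior Inverse-Gamma(25/2, 1133/8)
obs 14: x=-2 → posterior Inverse-Gamma(13, 1137/8)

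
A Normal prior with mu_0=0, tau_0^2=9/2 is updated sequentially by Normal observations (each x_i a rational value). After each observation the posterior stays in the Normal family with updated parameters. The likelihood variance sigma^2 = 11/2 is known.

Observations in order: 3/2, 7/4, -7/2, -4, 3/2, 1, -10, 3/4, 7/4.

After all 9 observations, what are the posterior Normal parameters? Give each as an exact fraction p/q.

mu_0=-333/368, tau_0^2=99/184

obs 1: x=3/2 → posterior Normal(27/40, 99/40)
obs 2: x=7/4 → posterior Normal(117/116, 99/58)
obs 3: x=-7/2 → posterior Normal(-9/152, 99/76)
obs 4: x=-4 → posterior Normal(-153/188, 99/94)
obs 5: x=3/2 → posterior Normal(-99/224, 99/112)
obs 6: x=1 → posterior Normal(-63/260, 99/130)
obs 7: x=-10 → posterior Normal(-423/296, 99/148)
obs 8: x=3/4 → posterior Normal(-99/83, 99/166)
obs 9: x=7/4 → posterior Normal(-333/368, 99/184)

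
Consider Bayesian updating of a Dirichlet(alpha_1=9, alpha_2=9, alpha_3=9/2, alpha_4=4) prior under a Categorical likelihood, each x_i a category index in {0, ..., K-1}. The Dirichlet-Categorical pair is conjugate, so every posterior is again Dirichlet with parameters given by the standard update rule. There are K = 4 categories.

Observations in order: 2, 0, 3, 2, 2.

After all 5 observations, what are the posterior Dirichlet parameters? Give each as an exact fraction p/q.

alpha_1=10, alpha_2=9, alpha_3=15/2, alpha_4=5

obs 1: x=2 → posterior Dirichlet(9, 9, 11/2, 4)
obs 2: x=0 → posterior Dirichlet(10, 9, 11/2, 4)
obs 3: x=3 → posterior Dirichlet(10, 9, 11/2, 5)
obs 4: x=2 → posterior Dirichlet(10, 9, 13/2, 5)
obs 5: x=2 → posterior Dirichlet(10, 9, 15/2, 5)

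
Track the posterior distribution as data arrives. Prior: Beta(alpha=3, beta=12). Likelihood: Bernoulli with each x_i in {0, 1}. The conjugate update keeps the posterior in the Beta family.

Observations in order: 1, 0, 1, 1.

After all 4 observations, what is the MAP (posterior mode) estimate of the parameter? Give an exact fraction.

obs 1: x=1 → posterior Beta(4, 12)
obs 2: x=0 → posterior Beta(4, 13)
obs 3: x=1 → posterior Beta(5, 13)
obs 4: x=1 → posterior Beta(6, 13)

5/17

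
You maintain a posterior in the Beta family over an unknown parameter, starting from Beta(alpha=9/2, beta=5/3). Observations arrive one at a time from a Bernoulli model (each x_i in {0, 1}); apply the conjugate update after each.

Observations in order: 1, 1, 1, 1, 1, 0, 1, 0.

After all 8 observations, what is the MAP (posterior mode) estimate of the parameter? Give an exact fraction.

57/73

obs 1: x=1 → posterior Beta(11/2, 5/3)
obs 2: x=1 → posterior Beta(13/2, 5/3)
obs 3: x=1 → posterior Beta(15/2, 5/3)
obs 4: x=1 → posterior Beta(17/2, 5/3)
obs 5: x=1 → posterior Beta(19/2, 5/3)
obs 6: x=0 → posterior Beta(19/2, 8/3)
obs 7: x=1 → posterior Beta(21/2, 8/3)
obs 8: x=0 → posterior Beta(21/2, 11/3)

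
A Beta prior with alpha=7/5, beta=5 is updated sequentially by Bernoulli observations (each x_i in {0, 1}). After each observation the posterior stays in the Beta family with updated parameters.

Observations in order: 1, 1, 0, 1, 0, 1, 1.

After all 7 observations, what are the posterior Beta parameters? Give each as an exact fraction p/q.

obs 1: x=1 → posterior Beta(12/5, 5)
obs 2: x=1 → posterior Beta(17/5, 5)
obs 3: x=0 → posterior Beta(17/5, 6)
obs 4: x=1 → posterior Beta(22/5, 6)
obs 5: x=0 → posterior Beta(22/5, 7)
obs 6: x=1 → posterior Beta(27/5, 7)
obs 7: x=1 → posterior Beta(32/5, 7)

alpha=32/5, beta=7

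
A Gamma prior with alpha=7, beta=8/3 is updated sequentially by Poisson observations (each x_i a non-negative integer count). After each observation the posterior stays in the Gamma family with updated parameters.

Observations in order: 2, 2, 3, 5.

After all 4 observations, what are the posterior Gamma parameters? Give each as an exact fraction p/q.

alpha=19, beta=20/3

obs 1: x=2 → posterior Gamma(9, 11/3)
obs 2: x=2 → posterior Gamma(11, 14/3)
obs 3: x=3 → posterior Gamma(14, 17/3)
obs 4: x=5 → posterior Gamma(19, 20/3)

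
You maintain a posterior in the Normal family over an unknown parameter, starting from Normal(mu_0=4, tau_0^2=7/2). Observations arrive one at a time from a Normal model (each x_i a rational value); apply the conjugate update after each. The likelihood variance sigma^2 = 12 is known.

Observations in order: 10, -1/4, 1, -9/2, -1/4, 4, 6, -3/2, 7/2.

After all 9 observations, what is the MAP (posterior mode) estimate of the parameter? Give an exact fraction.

74/29

obs 1: x=10 → posterior Normal(166/31, 84/31)
obs 2: x=-1/4 → posterior Normal(657/152, 42/19)
obs 3: x=1 → posterior Normal(137/36, 28/15)
obs 4: x=-9/2 → posterior Normal(43/16, 21/13)
obs 5: x=-1/4 → posterior Normal(138/59, 84/59)
obs 6: x=4 → posterior Normal(83/33, 14/11)
obs 7: x=6 → posterior Normal(208/73, 84/73)
obs 8: x=-3/2 → posterior Normal(79/32, 21/20)
obs 9: x=7/2 → posterior Normal(74/29, 28/29)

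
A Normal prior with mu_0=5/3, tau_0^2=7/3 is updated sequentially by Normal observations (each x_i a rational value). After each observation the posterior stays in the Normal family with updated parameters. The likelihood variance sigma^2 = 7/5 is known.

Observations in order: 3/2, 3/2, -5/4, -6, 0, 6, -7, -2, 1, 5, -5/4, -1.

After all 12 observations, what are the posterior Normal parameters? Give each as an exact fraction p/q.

obs 1: x=3/2 → posterior Normal(25/16, 7/8)
obs 2: x=3/2 → posterior Normal(20/13, 7/13)
obs 3: x=-5/4 → posterior Normal(55/72, 7/18)
obs 4: x=-6 → posterior Normal(-65/92, 7/23)
obs 5: x=0 → posterior Normal(-65/112, 1/4)
obs 6: x=6 → posterior Normal(5/12, 7/33)
obs 7: x=-7 → posterior Normal(-85/152, 7/38)
obs 8: x=-2 → posterior Normal(-125/172, 7/43)
obs 9: x=1 → posterior Normal(-35/64, 7/48)
obs 10: x=5 → posterior Normal(-5/212, 7/53)
obs 11: x=-5/4 → posterior Normal(-15/116, 7/58)
obs 12: x=-1 → posterior Normal(-25/126, 1/9)

mu_0=-25/126, tau_0^2=1/9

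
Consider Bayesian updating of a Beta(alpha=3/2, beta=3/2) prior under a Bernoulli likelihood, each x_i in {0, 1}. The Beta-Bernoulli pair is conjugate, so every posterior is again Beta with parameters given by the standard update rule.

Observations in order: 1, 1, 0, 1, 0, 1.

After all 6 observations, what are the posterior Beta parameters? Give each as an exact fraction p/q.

obs 1: x=1 → posterior Beta(5/2, 3/2)
obs 2: x=1 → posterior Beta(7/2, 3/2)
obs 3: x=0 → posterior Beta(7/2, 5/2)
obs 4: x=1 → posterior Beta(9/2, 5/2)
obs 5: x=0 → posterior Beta(9/2, 7/2)
obs 6: x=1 → posterior Beta(11/2, 7/2)

alpha=11/2, beta=7/2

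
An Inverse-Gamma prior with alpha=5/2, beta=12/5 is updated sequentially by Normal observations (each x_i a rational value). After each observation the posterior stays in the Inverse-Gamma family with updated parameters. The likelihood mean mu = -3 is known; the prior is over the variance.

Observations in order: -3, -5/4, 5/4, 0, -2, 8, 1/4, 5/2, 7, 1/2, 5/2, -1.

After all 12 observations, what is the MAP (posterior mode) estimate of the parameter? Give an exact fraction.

obs 1: x=-3 → posterior Inverse-Gamma(3, 12/5)
obs 2: x=-5/4 → posterior Inverse-Gamma(7/2, 629/160)
obs 3: x=5/4 → posterior Inverse-Gamma(4, 1037/80)
obs 4: x=0 → posterior Inverse-Gamma(9/2, 1397/80)
obs 5: x=-2 → posterior Inverse-Gamma(5, 1437/80)
obs 6: x=8 → posterior Inverse-Gamma(11/2, 6277/80)
obs 7: x=1/4 → posterior Inverse-Gamma(6, 13399/160)
obs 8: x=5/2 → posterior Inverse-Gamma(13/2, 15819/160)
obs 9: x=7 → posterior Inverse-Gamma(7, 23819/160)
obs 10: x=1/2 → posterior Inverse-Gamma(15/2, 24799/160)
obs 11: x=5/2 → posterior Inverse-Gamma(8, 27219/160)
obs 12: x=-1 → posterior Inverse-Gamma(17/2, 27539/160)

27539/1520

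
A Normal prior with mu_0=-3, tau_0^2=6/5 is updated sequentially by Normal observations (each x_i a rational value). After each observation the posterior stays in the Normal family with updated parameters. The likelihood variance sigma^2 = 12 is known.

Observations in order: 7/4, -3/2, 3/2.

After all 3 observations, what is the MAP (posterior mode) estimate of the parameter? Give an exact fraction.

-113/52

obs 1: x=7/4 → posterior Normal(-113/44, 12/11)
obs 2: x=-3/2 → posterior Normal(-119/48, 1)
obs 3: x=3/2 → posterior Normal(-113/52, 12/13)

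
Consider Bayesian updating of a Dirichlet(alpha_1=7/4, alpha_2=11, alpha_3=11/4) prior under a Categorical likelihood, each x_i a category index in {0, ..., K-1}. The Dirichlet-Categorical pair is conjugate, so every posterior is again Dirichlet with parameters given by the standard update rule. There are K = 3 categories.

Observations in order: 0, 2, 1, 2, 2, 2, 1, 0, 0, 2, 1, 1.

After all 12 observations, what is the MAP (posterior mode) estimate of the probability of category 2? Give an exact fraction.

obs 1: x=0 → posterior Dirichlet(11/4, 11, 11/4)
obs 2: x=2 → posterior Dirichlet(11/4, 11, 15/4)
obs 3: x=1 → posterior Dirichlet(11/4, 12, 15/4)
obs 4: x=2 → posterior Dirichlet(11/4, 12, 19/4)
obs 5: x=2 → posterior Dirichlet(11/4, 12, 23/4)
obs 6: x=2 → posterior Dirichlet(11/4, 12, 27/4)
obs 7: x=1 → posterior Dirichlet(11/4, 13, 27/4)
obs 8: x=0 → posterior Dirichlet(15/4, 13, 27/4)
obs 9: x=0 → posterior Dirichlet(19/4, 13, 27/4)
obs 10: x=2 → posterior Dirichlet(19/4, 13, 31/4)
obs 11: x=1 → posterior Dirichlet(19/4, 14, 31/4)
obs 12: x=1 → posterior Dirichlet(19/4, 15, 31/4)

27/98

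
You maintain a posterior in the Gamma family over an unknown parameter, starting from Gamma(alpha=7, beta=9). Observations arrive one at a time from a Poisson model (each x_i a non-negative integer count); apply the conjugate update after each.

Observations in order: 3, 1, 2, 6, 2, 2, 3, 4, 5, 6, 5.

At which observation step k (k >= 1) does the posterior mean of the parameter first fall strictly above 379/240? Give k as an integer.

k = 7

obs 1: x=3 → posterior Gamma(10, 10)
obs 2: x=1 → posterior Gamma(11, 11)
obs 3: x=2 → posterior Gamma(13, 12)
obs 4: x=6 → posterior Gamma(19, 13)
obs 5: x=2 → posterior Gamma(21, 14)
obs 6: x=2 → posterior Gamma(23, 15)
obs 7: x=3 → posterior Gamma(26, 16)
obs 8: x=4 → posterior Gamma(30, 17)
obs 9: x=5 → posterior Gamma(35, 18)
obs 10: x=6 → posterior Gamma(41, 19)
obs 11: x=5 → posterior Gamma(46, 20)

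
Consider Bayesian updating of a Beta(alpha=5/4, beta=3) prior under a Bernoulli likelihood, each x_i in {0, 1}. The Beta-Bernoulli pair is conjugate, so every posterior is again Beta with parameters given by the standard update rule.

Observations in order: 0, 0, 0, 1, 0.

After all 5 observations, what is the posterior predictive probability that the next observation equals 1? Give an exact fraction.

obs 1: x=0 → posterior Beta(5/4, 4)
obs 2: x=0 → posterior Beta(5/4, 5)
obs 3: x=0 → posterior Beta(5/4, 6)
obs 4: x=1 → posterior Beta(9/4, 6)
obs 5: x=0 → posterior Beta(9/4, 7)

9/37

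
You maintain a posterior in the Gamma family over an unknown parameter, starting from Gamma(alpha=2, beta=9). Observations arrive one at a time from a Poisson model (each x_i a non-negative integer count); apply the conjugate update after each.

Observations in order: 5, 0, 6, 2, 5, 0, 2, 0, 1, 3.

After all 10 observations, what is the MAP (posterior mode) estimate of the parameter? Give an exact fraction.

obs 1: x=5 → posterior Gamma(7, 10)
obs 2: x=0 → posterior Gamma(7, 11)
obs 3: x=6 → posterior Gamma(13, 12)
obs 4: x=2 → posterior Gamma(15, 13)
obs 5: x=5 → posterior Gamma(20, 14)
obs 6: x=0 → posterior Gamma(20, 15)
obs 7: x=2 → posterior Gamma(22, 16)
obs 8: x=0 → posterior Gamma(22, 17)
obs 9: x=1 → posterior Gamma(23, 18)
obs 10: x=3 → posterior Gamma(26, 19)

25/19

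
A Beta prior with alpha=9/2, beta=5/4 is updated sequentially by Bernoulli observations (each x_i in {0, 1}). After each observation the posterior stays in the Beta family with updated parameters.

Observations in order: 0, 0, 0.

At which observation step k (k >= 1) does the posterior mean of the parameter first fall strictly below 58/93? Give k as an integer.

k = 2

obs 1: x=0 → posterior Beta(9/2, 9/4)
obs 2: x=0 → posterior Beta(9/2, 13/4)
obs 3: x=0 → posterior Beta(9/2, 17/4)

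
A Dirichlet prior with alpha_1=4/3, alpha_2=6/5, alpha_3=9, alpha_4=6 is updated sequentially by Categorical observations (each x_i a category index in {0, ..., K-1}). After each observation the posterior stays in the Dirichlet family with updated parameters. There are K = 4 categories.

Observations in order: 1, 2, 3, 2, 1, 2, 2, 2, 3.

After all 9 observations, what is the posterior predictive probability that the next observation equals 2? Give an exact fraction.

105/199

obs 1: x=1 → posterior Dirichlet(4/3, 11/5, 9, 6)
obs 2: x=2 → posterior Dirichlet(4/3, 11/5, 10, 6)
obs 3: x=3 → posterior Dirichlet(4/3, 11/5, 10, 7)
obs 4: x=2 → posterior Dirichlet(4/3, 11/5, 11, 7)
obs 5: x=1 → posterior Dirichlet(4/3, 16/5, 11, 7)
obs 6: x=2 → posterior Dirichlet(4/3, 16/5, 12, 7)
obs 7: x=2 → posterior Dirichlet(4/3, 16/5, 13, 7)
obs 8: x=2 → posterior Dirichlet(4/3, 16/5, 14, 7)
obs 9: x=3 → posterior Dirichlet(4/3, 16/5, 14, 8)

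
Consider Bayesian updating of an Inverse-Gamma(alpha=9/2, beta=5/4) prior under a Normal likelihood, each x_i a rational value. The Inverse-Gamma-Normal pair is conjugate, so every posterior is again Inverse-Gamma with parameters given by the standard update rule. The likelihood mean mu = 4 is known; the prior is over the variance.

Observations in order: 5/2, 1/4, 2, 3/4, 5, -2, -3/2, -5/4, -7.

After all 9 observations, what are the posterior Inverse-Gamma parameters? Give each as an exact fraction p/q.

alpha=9, beta=3987/32

obs 1: x=5/2 → posterior Inverse-Gamma(5, 19/8)
obs 2: x=1/4 → posterior Inverse-Gamma(11/2, 301/32)
obs 3: x=2 → posterior Inverse-Gamma(6, 365/32)
obs 4: x=3/4 → posterior Inverse-Gamma(13/2, 267/16)
obs 5: x=5 → posterior Inverse-Gamma(7, 275/16)
obs 6: x=-2 → posterior Inverse-Gamma(15/2, 563/16)
obs 7: x=-3/2 → posterior Inverse-Gamma(8, 805/16)
obs 8: x=-5/4 → posterior Inverse-Gamma(17/2, 2051/32)
obs 9: x=-7 → posterior Inverse-Gamma(9, 3987/32)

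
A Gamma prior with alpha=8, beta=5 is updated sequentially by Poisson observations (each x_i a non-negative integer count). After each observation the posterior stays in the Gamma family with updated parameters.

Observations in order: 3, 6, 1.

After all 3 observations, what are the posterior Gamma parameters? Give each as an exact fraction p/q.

alpha=18, beta=8

obs 1: x=3 → posterior Gamma(11, 6)
obs 2: x=6 → posterior Gamma(17, 7)
obs 3: x=1 → posterior Gamma(18, 8)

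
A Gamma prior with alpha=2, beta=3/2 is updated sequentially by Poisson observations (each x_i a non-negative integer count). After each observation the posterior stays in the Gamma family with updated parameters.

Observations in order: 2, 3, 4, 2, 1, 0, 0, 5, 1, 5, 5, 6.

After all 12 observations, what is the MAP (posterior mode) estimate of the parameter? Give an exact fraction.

70/27

obs 1: x=2 → posterior Gamma(4, 5/2)
obs 2: x=3 → posterior Gamma(7, 7/2)
obs 3: x=4 → posterior Gamma(11, 9/2)
obs 4: x=2 → posterior Gamma(13, 11/2)
obs 5: x=1 → posterior Gamma(14, 13/2)
obs 6: x=0 → posterior Gamma(14, 15/2)
obs 7: x=0 → posterior Gamma(14, 17/2)
obs 8: x=5 → posterior Gamma(19, 19/2)
obs 9: x=1 → posterior Gamma(20, 21/2)
obs 10: x=5 → posterior Gamma(25, 23/2)
obs 11: x=5 → posterior Gamma(30, 25/2)
obs 12: x=6 → posterior Gamma(36, 27/2)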